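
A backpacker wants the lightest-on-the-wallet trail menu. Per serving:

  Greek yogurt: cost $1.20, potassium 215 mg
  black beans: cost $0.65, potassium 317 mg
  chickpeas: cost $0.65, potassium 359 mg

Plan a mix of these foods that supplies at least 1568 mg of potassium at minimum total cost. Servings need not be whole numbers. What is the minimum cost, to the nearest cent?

Cost per mg of potassium: chickpeas $0.0018, black beans $0.0021, Greek yogurt $0.0056.
With no serving limits, use only chickpeas: 1568 mg / 359 mg = 4.368 servings × $0.65 = $2.84.

$2.84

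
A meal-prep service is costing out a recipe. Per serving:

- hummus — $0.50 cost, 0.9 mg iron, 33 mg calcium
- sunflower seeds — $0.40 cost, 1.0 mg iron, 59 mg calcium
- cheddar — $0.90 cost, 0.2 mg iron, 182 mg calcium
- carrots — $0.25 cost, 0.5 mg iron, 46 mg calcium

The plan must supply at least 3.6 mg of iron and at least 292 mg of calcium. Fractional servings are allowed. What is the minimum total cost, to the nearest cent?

$1.68

At the optimum either one food covers both requirements or two foods hit both targets exactly; no other combination can be cheaper.
hummus only: max(3.6/0.9, 292/33) = 8.848 servings → $4.42.
sunflower seeds only: max(3.6/1.0, 292/59) = 4.949 servings → $1.98.
cheddar only: max(3.6/0.2, 292/182) = 18 servings → $16.20.
carrots only: max(3.6/0.5, 292/46) = 7.2 servings → $1.80.
hummus + sunflower seeds: intersection lies outside the first quadrant.
hummus + cheddar with both tight: 3.796 servings and 0.916 servings → $2.72.
hummus + carrots with both tight: 0.7871 servings and 5.783 servings → $1.84.
sunflower seeds + cheddar with both tight: 3.506 servings and 0.4677 servings → $1.82.
sunflower seeds + carrots with both tight: 1.188 servings and 4.824 servings → $1.68.
cheddar + carrots with both targets exact would need a negative amount; discard.
Cheapest feasible corner: $1.68.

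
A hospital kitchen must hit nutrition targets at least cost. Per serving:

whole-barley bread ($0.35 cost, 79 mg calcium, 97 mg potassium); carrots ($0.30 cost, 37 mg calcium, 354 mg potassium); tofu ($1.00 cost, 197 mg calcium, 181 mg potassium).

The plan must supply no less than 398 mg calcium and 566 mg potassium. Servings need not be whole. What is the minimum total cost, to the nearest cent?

$1.80

This is a tiny linear program; its minimum lies at a vertex of the feasible set. List the vertices and price them.
whole-barley bread only: max(398/79, 566/97) = 5.835 servings → $2.04.
carrots only: max(398/37, 566/354) = 10.76 servings → $3.23.
tofu only: max(398/197, 566/181) = 3.127 servings → $3.13.
whole-barley bread + carrots with both tight: 4.921 servings and 0.2506 servings → $1.80.
whole-barley bread + tofu: the both-tight solution has a negative serving — not a feasible corner.
carrots + tofu with both tight: 0.626 servings and 1.903 servings → $2.09.
The minimum over all feasible corners is $1.80.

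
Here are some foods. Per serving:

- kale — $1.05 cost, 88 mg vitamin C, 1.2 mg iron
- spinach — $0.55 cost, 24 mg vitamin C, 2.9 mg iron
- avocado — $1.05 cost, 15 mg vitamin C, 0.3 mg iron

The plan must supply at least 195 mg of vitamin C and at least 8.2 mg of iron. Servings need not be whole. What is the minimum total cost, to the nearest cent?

Two binding constraints pin down two serving amounts, so the optimal mix uses at most two foods. The candidates are each food alone (scaled to the tighter of vitamin C/iron) and each pair with both constraints tight.
kale only: max(195/88, 8.2/1.2) = 6.833 servings → $7.17.
spinach only: max(195/24, 8.2/2.9) = 8.125 servings → $4.47.
avocado only: max(195/15, 8.2/0.3) = 27.33 servings → $28.70.
kale + spinach with both tight: 1.629 servings and 2.154 servings → $2.89.
kale + avocado: the both-tight solution has a negative serving — not a feasible corner.
spinach + avocado with both tight: 1.777 servings and 10.16 servings → $11.64.
The minimum over all feasible corners is $2.89.

$2.89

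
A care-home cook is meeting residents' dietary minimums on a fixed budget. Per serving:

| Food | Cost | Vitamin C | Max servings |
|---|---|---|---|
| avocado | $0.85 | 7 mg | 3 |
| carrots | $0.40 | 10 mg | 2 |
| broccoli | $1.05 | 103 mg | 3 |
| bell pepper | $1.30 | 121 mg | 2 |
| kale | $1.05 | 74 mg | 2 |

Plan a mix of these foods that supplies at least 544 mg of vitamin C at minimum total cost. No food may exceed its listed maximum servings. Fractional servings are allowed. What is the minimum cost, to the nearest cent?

$5.67

Cost per mg of vitamin C: broccoli $0.0102, bell pepper $0.0107, kale $0.0142, carrots $0.0400, avocado $0.1214.
Take 3 servings of broccoli: +309.0 mg vitamin C for $3.15 (total $3.15, still need 235.0 mg).
Take 1.942 servings of bell pepper: +235.0 mg vitamin C for $2.52 (total $5.67, still need 0.0 mg).
Greedy by cheapest-per-mg is optimal for a single linear constraint, so the minimum cost is $5.67.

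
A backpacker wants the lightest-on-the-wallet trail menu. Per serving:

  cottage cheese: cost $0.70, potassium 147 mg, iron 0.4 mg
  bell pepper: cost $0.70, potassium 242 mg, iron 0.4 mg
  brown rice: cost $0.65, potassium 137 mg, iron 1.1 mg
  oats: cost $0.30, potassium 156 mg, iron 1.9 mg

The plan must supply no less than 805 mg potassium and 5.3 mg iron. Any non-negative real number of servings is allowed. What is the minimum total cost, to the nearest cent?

$1.55

Check every corner: each single food scaled to meet both minima, and each pair solved so both constraints bind.
cottage cheese only: max(805/147, 5.3/0.4) = 13.25 servings → $9.28.
bell pepper only: max(805/242, 5.3/0.4) = 13.25 servings → $9.28.
brown rice only: max(805/137, 5.3/1.1) = 5.876 servings → $3.82.
oats only: max(805/156, 5.3/1.9) = 5.16 servings → $1.55.
cottage cheese + bell pepper: intersection lies outside the first quadrant.
cottage cheese + brown rice with both tight: 1.491 servings and 4.276 servings → $3.82.
cottage cheese + oats with both tight: 3.24 servings and 2.107 servings → $2.90.
bell pepper + brown rice with both tight: 0.754 servings and 4.544 servings → $3.48.
bell pepper + oats with both tight: 1.768 servings and 2.417 servings → $1.96.
brown rice + oats: the both-tight solution has a negative serving — not a feasible corner.
So the least-cost plan costs $1.55.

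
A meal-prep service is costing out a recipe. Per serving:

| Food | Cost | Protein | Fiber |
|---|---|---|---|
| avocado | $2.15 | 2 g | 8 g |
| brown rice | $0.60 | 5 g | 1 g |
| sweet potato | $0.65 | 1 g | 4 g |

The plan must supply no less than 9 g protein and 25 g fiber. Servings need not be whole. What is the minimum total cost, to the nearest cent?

At the optimum either one food covers both requirements or two foods hit both targets exactly; no other combination can be cheaper.
avocado only: max(9/2, 25/8) = 4.5 servings → $9.68.
brown rice only: max(9/5, 25/1) = 25 servings → $15.00.
sweet potato only: max(9/1, 25/4) = 9 servings → $5.85.
avocado + brown rice with both tight: 3.053 servings and 0.5789 servings → $6.91.
avocado + sweet potato (both tight): parallel constraints — no distinct corner.
brown rice + sweet potato with both tight: 0.5789 servings and 6.105 servings → $4.32.
So the least-cost plan costs $4.32.

$4.32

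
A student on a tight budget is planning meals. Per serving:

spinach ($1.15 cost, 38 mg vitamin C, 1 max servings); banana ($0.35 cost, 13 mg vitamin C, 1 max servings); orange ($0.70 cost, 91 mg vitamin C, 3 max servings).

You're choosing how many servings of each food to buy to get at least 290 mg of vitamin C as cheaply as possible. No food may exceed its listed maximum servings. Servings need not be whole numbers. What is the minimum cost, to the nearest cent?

Cost per mg of vitamin C: orange $0.0077, banana $0.0269, spinach $0.0303.
Take 3 servings of orange: +273.0 mg vitamin C for $2.10 (total $2.10, still need 17.0 mg).
Take 1 serving of banana: +13.0 mg vitamin C for $0.35 (total $2.45, still need 4.0 mg).
Take 0.1053 servings of spinach: +4.0 mg vitamin C for $0.12 (total $2.57, still need 0.0 mg).
Greedy by cheapest-per-mg is optimal for a single linear constraint, so the minimum cost is $2.57.

$2.57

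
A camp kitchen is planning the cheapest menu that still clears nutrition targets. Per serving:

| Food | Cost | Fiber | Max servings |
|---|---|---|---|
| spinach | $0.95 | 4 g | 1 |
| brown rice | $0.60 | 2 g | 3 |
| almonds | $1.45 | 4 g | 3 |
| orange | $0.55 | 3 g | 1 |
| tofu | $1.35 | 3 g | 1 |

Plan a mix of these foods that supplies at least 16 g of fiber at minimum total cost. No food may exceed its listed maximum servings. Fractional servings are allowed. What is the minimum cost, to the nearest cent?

Cost per g of fiber: orange $0.1833, spinach $0.2375, brown rice $0.3000, almonds $0.3625, tofu $0.4500.
Take 1 serving of orange: +3.0 g fiber for $0.55 (total $0.55, still need 13.0 g).
Take 1 serving of spinach: +4.0 g fiber for $0.95 (total $1.50, still need 9.0 g).
Take 3 servings of brown rice: +6.0 g fiber for $1.80 (total $3.30, still need 3.0 g).
Take 0.75 servings of almonds: +3.0 g fiber for $1.09 (total $4.39, still need 0.0 g).
Filling from the cheapest source first is optimal under one linear minimum: $4.39.

$4.39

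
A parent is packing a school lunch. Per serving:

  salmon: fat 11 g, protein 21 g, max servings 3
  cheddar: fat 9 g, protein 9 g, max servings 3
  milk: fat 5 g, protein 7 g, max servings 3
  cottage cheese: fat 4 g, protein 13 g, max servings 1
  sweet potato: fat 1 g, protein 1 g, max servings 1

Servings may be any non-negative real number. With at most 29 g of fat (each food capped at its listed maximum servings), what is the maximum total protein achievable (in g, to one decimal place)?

60.7 g

Protein per g fat: cottage cheese 3.25, salmon 1.909, milk 1.4, cheddar 1, sweet potato 1.
Take 1 serving of cottage cheese: uses 4 g fat, +13.0 g protein (running total 13.0 g).
Take 2.273 servings of salmon: uses 25 g fat, +47.7 g protein (running total 60.7 g).
Greedy by best ratio exhausts the fat allowance optimally: 60.7 g.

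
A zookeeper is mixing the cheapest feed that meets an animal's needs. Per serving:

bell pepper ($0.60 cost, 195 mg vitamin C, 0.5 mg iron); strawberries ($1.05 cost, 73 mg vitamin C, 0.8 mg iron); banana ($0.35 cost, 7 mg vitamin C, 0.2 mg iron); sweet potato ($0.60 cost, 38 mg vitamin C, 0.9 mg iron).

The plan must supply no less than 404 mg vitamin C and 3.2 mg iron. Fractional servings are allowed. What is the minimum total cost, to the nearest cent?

$2.55

At the optimum either one food covers both requirements or two foods hit both targets exactly; no other combination can be cheaper.
bell pepper only: max(404/195, 3.2/0.5) = 6.4 servings → $3.84.
strawberries only: max(404/73, 3.2/0.8) = 5.534 servings → $5.81.
banana only: max(404/7, 3.2/0.2) = 57.71 servings → $20.20.
sweet potato only: max(404/38, 3.2/0.9) = 10.63 servings → $6.38.
bell pepper + strawberries with both tight: 0.7498 servings and 3.531 servings → $4.16.
bell pepper + banana with both tight: 1.645 servings and 11.89 servings → $5.15.
bell pepper + sweet potato with both tight: 1.546 servings and 2.696 servings → $2.55.
strawberries + banana: the both-tight solution has a negative serving — not a feasible corner.
strawberries + sweet potato with both targets exact would need a negative amount; discard.
banana + sweet potato: intersection lies outside the first quadrant.
So the least-cost plan costs $2.55.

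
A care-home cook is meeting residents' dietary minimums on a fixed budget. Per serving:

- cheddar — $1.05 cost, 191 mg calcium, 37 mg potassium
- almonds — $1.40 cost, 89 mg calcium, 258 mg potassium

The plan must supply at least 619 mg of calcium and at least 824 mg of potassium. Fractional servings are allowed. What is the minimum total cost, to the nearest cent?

cheddar only: max(619/191, 824/37) = 22.27 servings → $23.38.
almonds only: max(619/89, 824/258) = 6.955 servings → $9.74.
cheddar + almonds with both tight: 1.878 servings and 2.924 servings → $6.07.
So the least-cost plan costs $6.07.

$6.07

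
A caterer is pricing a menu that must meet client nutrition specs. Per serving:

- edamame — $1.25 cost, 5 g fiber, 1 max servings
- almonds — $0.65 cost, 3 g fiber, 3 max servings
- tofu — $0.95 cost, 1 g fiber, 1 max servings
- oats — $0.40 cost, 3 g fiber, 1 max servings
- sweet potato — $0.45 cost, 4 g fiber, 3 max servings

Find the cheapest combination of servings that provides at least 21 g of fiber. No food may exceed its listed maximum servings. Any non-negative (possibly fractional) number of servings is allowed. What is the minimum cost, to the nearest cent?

Cost per g of fiber: sweet potato $0.1125, oats $0.1333, almonds $0.2167, edamame $0.2500, tofu $0.9500.
Take 3 servings of sweet potato: +12.0 g fiber for $1.35 (total $1.35, still need 9.0 g).
Take 1 serving of oats: +3.0 g fiber for $0.40 (total $1.75, still need 6.0 g).
Take 2 servings of almonds: +6.0 g fiber for $1.30 (total $3.05, still need 0.0 g).
Greedy by cheapest-per-g is optimal for a single linear constraint, so the minimum cost is $3.05.

$3.05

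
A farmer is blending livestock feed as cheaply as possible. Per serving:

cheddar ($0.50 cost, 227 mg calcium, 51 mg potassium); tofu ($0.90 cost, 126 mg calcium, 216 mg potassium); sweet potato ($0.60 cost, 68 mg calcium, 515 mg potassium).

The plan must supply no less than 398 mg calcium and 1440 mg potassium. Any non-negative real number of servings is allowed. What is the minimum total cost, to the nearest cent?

cheddar only: max(398/227, 1440/51) = 28.24 servings → $14.12.
tofu only: max(398/126, 1440/216) = 6.667 servings → $6.00.
sweet potato only: max(398/68, 1440/515) = 5.853 servings → $3.51.
cheddar + tofu: intersection lies outside the first quadrant.
cheddar + sweet potato with both tight: 0.9437 servings and 2.703 servings → $2.09.
tofu + sweet potato with both tight: 2.132 servings and 1.902 servings → $3.06.
The minimum over all feasible corners is $2.09.

$2.09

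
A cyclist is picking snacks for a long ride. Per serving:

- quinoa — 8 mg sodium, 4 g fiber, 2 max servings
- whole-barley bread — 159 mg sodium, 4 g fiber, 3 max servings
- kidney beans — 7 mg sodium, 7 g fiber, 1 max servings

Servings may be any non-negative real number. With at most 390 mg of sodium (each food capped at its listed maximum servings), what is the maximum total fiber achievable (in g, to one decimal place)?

Fiber per mg sodium: kidney beans 1, quinoa 0.5, whole-barley bread 0.02516.
Take 1 serving of kidney beans: uses 7 mg sodium, +7.0 g fiber (running total 7.0 g).
Take 2 servings of quinoa: uses 16 mg sodium, +8.0 g fiber (running total 15.0 g).
Take 2.308 servings of whole-barley bread: uses 367 mg sodium, +9.2 g fiber (running total 24.2 g).
Greedy by best ratio exhausts the sodium allowance optimally: 24.2 g.

24.2 g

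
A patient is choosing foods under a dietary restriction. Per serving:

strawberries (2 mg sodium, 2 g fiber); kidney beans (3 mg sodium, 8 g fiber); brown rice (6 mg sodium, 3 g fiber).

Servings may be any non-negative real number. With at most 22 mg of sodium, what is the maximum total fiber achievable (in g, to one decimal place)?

58.7 g

Fiber per mg sodium: kidney beans 2.667, strawberries 1, brown rice 0.5.
With no serving limits, spend the whole sodium allowance on kidney beans: 22 mg / 3 mg × 8 g = 58.7 g.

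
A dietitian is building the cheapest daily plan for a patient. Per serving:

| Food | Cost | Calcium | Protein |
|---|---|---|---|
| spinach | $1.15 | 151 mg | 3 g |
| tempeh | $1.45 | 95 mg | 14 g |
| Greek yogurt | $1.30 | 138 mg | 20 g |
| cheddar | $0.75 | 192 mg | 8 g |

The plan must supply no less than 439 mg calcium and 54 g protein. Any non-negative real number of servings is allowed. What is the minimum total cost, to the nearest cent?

Compare the cost at each extreme point of the feasible region.
spinach only: max(439/151, 54/3) = 18 servings → $20.70.
tempeh only: max(439/95, 54/14) = 4.621 servings → $6.70.
Greek yogurt only: max(439/138, 54/20) = 3.181 servings → $4.14.
cheddar only: max(439/192, 54/8) = 6.75 servings → $5.06.
spinach + tempeh with both tight: 0.5555 servings and 3.738 servings → $6.06.
spinach + Greek yogurt with both tight: 0.5096 servings and 2.624 servings → $4.00.
spinach + cheddar: the both-tight solution has a negative serving — not a feasible corner.
tempeh + Greek yogurt: intersection lies outside the first quadrant.
tempeh + cheddar with both tight: 3.556 servings and 0.527 servings → $5.55.
Greek yogurt + cheddar with both tight: 2.506 servings and 0.4854 servings → $3.62.
So the least-cost plan costs $3.62.

$3.62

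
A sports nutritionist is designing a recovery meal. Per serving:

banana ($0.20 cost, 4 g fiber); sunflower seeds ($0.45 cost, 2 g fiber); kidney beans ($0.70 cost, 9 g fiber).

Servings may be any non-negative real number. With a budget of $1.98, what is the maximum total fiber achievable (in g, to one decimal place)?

39.6 g

Fiber per dollar: banana 20, kidney beans 12.86, sunflower seeds 4.444.
With no serving limits, spend the whole cost allowance on banana: $1.98 / $0.20 × 4 g = 39.6 g.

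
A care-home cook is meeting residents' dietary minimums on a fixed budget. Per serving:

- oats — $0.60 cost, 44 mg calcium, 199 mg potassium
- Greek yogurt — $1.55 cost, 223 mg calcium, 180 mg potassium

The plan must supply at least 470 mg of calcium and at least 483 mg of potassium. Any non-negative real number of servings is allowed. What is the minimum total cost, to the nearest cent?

With two linear requirements the optimum uses one or two foods; enumerate the corners.
oats only: max(470/44, 483/199) = 10.68 servings → $6.41.
Greek yogurt only: max(470/223, 483/180) = 2.683 servings → $4.16.
oats + Greek yogurt with both tight: 0.6339 servings and 1.983 servings → $3.45.
The minimum over all feasible corners is $3.45.

$3.45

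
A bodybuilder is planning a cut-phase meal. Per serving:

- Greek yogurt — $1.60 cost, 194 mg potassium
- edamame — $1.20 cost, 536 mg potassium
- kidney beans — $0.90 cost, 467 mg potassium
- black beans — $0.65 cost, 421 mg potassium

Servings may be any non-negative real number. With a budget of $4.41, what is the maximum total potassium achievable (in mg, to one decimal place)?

2856.3 mg

Potassium per dollar: black beans 647.7, kidney beans 518.9, edamame 446.7, Greek yogurt 121.2.
With no serving limits, spend the whole cost allowance on black beans: $4.41 / $0.65 × 421 mg = 2856.3 mg.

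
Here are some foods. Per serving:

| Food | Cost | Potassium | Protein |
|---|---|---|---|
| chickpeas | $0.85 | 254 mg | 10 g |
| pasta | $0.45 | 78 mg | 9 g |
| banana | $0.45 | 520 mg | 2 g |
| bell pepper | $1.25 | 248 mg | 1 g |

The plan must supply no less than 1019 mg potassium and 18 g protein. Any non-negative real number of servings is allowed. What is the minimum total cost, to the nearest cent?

$1.50

Check every corner: each single food scaled to meet both minima, and each pair solved so both constraints bind.
chickpeas only: max(1019/254, 18/10) = 4.012 servings → $3.41.
pasta only: max(1019/78, 18/9) = 13.06 servings → $5.88.
banana only: max(1019/520, 18/2) = 9 servings → $4.05.
bell pepper only: max(1019/248, 18/1) = 18 servings → $22.50.
chickpeas + pasta with both targets exact would need a negative amount; discard.
chickpeas + banana with both tight: 1.561 servings and 1.197 servings → $1.87.
chickpeas + bell pepper with both tight: 1.548 servings and 2.524 servings → $4.47.
pasta + banana with both tight: 1.618 servings and 1.717 servings → $1.50.
pasta + bell pepper with both tight: 1.599 servings and 3.606 servings → $5.23.
banana + bell pepper with both targets exact would need a negative amount; discard.
Cheapest feasible corner: $1.50.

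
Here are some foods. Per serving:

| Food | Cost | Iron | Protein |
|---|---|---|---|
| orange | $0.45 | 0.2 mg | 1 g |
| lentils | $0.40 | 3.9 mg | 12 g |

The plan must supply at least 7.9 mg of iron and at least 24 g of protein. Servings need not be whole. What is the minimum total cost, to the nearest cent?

$0.81

A basic optimal solution has at most two foods positive. Try each food alone and each pair with both targets met exactly.
orange only: max(7.9/0.2, 24/1) = 39.5 servings → $17.77.
lentils only: max(7.9/3.9, 24/12) = 2.026 servings → $0.81.
orange + lentils: the both-tight solution has a negative serving — not a feasible corner.
Cheapest feasible corner: $0.81.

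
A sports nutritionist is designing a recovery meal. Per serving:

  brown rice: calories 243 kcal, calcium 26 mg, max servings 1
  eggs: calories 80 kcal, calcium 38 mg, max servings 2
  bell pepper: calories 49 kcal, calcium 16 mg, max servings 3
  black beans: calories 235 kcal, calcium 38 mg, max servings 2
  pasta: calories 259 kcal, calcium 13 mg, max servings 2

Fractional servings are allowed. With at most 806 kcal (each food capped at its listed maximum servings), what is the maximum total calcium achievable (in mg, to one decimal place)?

Calcium per kcal: eggs 0.475, bell pepper 0.3265, black beans 0.1617, brown rice 0.107, pasta 0.05019.
Take 2 servings of eggs: uses 160 kcal, +76.0 mg calcium (running total 76.0 mg).
Take 3 servings of bell pepper: uses 147 kcal, +48.0 mg calcium (running total 124.0 mg).
Take 2 servings of black beans: uses 470 kcal, +76.0 mg calcium (running total 200.0 mg).
Take 0.1193 servings of brown rice: uses 29 kcal, +3.1 mg calcium (running total 203.1 mg).
Filling greedily by calcium-per-kcal is optimal for one linear limit, giving 203.1 mg.

203.1 mg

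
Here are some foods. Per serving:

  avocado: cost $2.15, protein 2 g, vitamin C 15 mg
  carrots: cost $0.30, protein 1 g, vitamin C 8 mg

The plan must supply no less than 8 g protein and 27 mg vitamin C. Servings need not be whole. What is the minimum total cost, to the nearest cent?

At the optimum either one food covers both requirements or two foods hit both targets exactly; no other combination can be cheaper.
avocado only: max(8/2, 27/15) = 4 servings → $8.60.
carrots only: max(8/1, 27/8) = 8 servings → $2.40.
avocado + carrots: the both-tight solution has a negative serving — not a feasible corner.
The minimum over all feasible corners is $2.40.

$2.40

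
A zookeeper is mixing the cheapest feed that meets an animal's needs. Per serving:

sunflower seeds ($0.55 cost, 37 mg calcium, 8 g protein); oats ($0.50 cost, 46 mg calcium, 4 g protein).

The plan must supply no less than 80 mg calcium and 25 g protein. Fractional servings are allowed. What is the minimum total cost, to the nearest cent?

$1.72

An LP optimum is at a vertex; with two nutrient constraints at most two foods are used. Check each candidate.
sunflower seeds only: max(80/37, 25/8) = 3.125 servings → $1.72.
oats only: max(80/46, 25/4) = 6.25 servings → $3.12.
sunflower seeds + oats: the both-tight solution has a negative serving — not a feasible corner.
Cheapest feasible corner: $1.72.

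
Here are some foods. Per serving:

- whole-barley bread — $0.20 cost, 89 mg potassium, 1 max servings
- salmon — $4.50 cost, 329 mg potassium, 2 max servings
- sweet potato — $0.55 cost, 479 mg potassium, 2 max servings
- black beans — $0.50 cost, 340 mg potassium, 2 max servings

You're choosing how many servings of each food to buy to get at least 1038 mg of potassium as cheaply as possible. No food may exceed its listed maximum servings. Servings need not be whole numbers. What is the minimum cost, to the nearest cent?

Cost per mg of potassium: sweet potato $0.0011, black beans $0.0015, whole-barley bread $0.0022, salmon $0.0137.
Take 2 servings of sweet potato: +958.0 mg potassium for $1.10 (total $1.10, still need 80.0 mg).
Take 0.2353 servings of black beans: +80.0 mg potassium for $0.12 (total $1.22, still need 0.0 mg).
Greedy by cheapest-per-mg is optimal for a single linear constraint, so the minimum cost is $1.22.

$1.22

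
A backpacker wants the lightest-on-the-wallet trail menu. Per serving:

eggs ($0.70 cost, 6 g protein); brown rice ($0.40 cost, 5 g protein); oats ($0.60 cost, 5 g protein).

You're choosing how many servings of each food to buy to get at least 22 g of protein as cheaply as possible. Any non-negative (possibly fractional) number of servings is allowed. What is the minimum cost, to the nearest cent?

Cost per g of protein: brown rice $0.0800, eggs $0.1167, oats $0.1200.
With no serving limits, use only brown rice: 22 g / 5 g = 4.4 servings × $0.40 = $1.76.

$1.76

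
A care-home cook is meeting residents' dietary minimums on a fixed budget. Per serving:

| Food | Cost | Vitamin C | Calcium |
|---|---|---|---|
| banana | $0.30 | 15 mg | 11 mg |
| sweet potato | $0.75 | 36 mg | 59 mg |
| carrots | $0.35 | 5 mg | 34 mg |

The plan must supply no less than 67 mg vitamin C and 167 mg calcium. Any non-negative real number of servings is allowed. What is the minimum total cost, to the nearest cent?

A basic optimal solution has at most two foods positive. Try each food alone and each pair with both targets met exactly.
banana only: max(67/15, 167/11) = 15.18 servings → $4.55.
sweet potato only: max(67/36, 167/59) = 2.831 servings → $2.12.
carrots only: max(67/5, 167/34) = 13.4 servings → $4.69.
banana + sweet potato with both targets exact would need a negative amount; discard.
banana + carrots with both tight: 3.171 servings and 3.886 servings → $2.31.
sweet potato + carrots with both tight: 1.553 servings and 2.216 servings → $1.94.
Cheapest feasible corner: $1.94.

$1.94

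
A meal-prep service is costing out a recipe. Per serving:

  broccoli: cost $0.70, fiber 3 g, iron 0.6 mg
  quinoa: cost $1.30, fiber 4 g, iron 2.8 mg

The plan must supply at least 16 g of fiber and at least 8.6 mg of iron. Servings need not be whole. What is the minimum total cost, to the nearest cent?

$4.72

At the optimum either one food covers both requirements or two foods hit both targets exactly; no other combination can be cheaper.
broccoli only: max(16/3, 8.6/0.6) = 14.33 servings → $10.03.
quinoa only: max(16/4, 8.6/2.8) = 4 servings → $5.20.
broccoli + quinoa with both tight: 1.733 servings and 2.7 servings → $4.72.
Cheapest feasible corner: $4.72.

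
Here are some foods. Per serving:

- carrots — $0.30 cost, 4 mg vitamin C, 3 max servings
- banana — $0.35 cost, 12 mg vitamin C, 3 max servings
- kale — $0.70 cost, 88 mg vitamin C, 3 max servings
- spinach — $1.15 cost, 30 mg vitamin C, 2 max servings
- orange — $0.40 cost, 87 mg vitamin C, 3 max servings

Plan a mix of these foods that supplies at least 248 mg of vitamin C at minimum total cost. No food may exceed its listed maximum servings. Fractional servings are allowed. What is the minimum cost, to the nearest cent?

Cost per mg of vitamin C: orange $0.0046, kale $0.0080, banana $0.0292, spinach $0.0383, carrots $0.0750.
Take 2.851 servings of orange: +248.0 mg vitamin C for $1.14 (total $1.14, still need 0.0 mg).
Filling from the cheapest source first is optimal under one linear minimum: $1.14.

$1.14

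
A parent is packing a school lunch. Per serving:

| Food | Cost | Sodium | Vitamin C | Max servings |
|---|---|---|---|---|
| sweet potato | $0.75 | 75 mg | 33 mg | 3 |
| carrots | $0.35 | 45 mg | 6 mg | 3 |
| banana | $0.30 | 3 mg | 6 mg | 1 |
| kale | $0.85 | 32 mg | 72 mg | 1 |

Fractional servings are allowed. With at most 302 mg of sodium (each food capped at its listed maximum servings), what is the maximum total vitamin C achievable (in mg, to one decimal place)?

182.6 mg

Vitamin C per mg sodium: kale 2.25, banana 2, sweet potato 0.44, carrots 0.1333.
Take 1 serving of kale: uses 32 mg sodium, +72.0 mg vitamin C (running total 72.0 mg).
Take 1 serving of banana: uses 3 mg sodium, +6.0 mg vitamin C (running total 78.0 mg).
Take 3 servings of sweet potato: uses 225 mg sodium, +99.0 mg vitamin C (running total 177.0 mg).
Take 0.9333 servings of carrots: uses 42 mg sodium, +5.6 mg vitamin C (running total 182.6 mg).
Greedy by best ratio exhausts the sodium allowance optimally: 182.6 mg.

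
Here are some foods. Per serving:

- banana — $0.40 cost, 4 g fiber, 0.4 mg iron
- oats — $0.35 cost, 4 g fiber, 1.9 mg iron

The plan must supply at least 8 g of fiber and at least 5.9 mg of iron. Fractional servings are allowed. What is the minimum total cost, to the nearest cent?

banana only: max(8/4, 5.9/0.4) = 14.75 servings → $5.90.
oats only: max(8/4, 5.9/1.9) = 3.105 servings → $1.09.
banana + oats: the both-tight solution has a negative serving — not a feasible corner.
Cheapest feasible corner: $1.09.

$1.09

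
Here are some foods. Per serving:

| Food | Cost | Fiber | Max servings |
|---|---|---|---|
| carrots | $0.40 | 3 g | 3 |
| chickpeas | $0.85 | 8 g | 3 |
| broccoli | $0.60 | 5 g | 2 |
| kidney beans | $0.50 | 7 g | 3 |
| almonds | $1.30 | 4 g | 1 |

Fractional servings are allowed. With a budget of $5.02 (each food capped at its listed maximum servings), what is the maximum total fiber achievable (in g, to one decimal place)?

53.1 g

Fiber per dollar: kidney beans 14, chickpeas 9.412, broccoli 8.333, carrots 7.5, almonds 3.077.
Take 3 servings of kidney beans: spends $1.50, +21.0 g fiber (running total 21.0 g).
Take 3 servings of chickpeas: spends $2.55, +24.0 g fiber (running total 45.0 g).
Take 1.617 servings of broccoli: spends $0.97, +8.1 g fiber (running total 53.1 g).
Filling greedily by fiber-per-dollar is optimal for one linear limit, giving 53.1 g.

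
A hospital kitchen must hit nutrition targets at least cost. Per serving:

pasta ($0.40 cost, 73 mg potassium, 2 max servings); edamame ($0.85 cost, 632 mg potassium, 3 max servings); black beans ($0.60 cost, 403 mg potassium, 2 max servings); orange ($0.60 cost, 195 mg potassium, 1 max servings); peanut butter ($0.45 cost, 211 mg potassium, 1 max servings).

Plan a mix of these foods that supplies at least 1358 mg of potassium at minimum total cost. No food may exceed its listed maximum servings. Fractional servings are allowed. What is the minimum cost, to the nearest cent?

Cost per mg of potassium: edamame $0.0013, black beans $0.0015, peanut butter $0.0021, orange $0.0031, pasta $0.0055.
Take 2.149 servings of edamame: +1358.0 mg potassium for $1.83 (total $1.83, still need 0.0 mg).
Greedy by cheapest-per-mg is optimal for a single linear constraint, so the minimum cost is $1.83.

$1.83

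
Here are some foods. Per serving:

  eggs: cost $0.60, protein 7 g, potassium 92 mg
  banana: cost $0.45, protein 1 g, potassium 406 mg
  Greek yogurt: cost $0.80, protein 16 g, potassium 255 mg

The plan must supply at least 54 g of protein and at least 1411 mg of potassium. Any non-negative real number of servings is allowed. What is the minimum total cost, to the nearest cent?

Check every corner: each single food scaled to meet both minima, and each pair solved so both constraints bind.
eggs only: max(54/7, 1411/92) = 15.34 servings → $9.20.
banana only: max(54/1, 1411/406) = 54 servings → $24.30.
Greek yogurt only: max(54/16, 1411/255) = 5.533 servings → $4.43.
eggs + banana with both tight: 7.459 servings and 1.785 servings → $5.28.
eggs + Greek yogurt with both targets exact would need a negative amount; discard.
banana + Greek yogurt with both tight: 1.411 servings and 3.287 servings → $3.26.
So the least-cost plan costs $3.26.

$3.26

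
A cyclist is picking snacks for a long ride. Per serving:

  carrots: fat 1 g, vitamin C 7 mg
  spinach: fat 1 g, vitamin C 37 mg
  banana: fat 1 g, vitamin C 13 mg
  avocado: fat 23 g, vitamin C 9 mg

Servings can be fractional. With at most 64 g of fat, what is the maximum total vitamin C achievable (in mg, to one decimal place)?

2368.0 mg

Vitamin C per g fat: spinach 37, banana 13, carrots 7, avocado 0.3913.
With no serving limits, spend the whole fat allowance on spinach: 64 g / 1 g × 37 mg = 2368.0 mg.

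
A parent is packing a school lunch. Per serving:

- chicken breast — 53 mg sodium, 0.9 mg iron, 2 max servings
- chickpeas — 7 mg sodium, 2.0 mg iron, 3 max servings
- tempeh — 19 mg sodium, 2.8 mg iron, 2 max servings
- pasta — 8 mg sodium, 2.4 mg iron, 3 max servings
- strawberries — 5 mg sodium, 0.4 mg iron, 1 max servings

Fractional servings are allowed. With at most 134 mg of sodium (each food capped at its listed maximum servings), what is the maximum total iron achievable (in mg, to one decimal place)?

Iron per mg sodium: pasta 0.3, chickpeas 0.2857, tempeh 0.1474, strawberries 0.08, chicken breast 0.01698.
Take 3 servings of pasta: uses 24 mg sodium, +7.2 mg iron (running total 7.2 mg).
Take 3 servings of chickpeas: uses 21 mg sodium, +6.0 mg iron (running total 13.2 mg).
Take 2 servings of tempeh: uses 38 mg sodium, +5.6 mg iron (running total 18.8 mg).
Take 1 serving of strawberries: uses 5 mg sodium, +0.4 mg iron (running total 19.2 mg).
Take 0.8679 servings of chicken breast: uses 46 mg sodium, +0.8 mg iron (running total 20.0 mg).
Greedy by best ratio exhausts the sodium allowance optimally: 20.0 mg.

20.0 mg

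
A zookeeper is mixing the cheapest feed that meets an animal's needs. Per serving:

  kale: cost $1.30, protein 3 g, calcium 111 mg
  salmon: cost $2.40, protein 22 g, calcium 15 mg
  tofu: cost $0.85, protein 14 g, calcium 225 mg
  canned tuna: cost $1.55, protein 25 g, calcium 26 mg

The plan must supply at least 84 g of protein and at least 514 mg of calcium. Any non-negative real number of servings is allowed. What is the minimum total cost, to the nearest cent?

$5.10

Compare the cost at each extreme point of the feasible region.
kale only: max(84/3, 514/111) = 28 servings → $36.40.
salmon only: max(84/22, 514/15) = 34.27 servings → $82.24.
tofu only: max(84/14, 514/225) = 6 servings → $5.10.
canned tuna only: max(84/25, 514/26) = 19.77 servings → $30.64.
kale + salmon with both tight: 4.192 servings and 3.247 servings → $13.24.
kale + tofu: the both-tight solution has a negative serving — not a feasible corner.
kale + canned tuna with both tight: 3.955 servings and 2.885 servings → $9.61.
salmon + tofu with both tight: 2.469 servings and 2.12 servings → $7.73.
salmon + canned tuna: the both-tight solution has a negative serving — not a feasible corner.
tofu + canned tuna with both tight: 2.027 servings and 2.225 servings → $5.17.
So the least-cost plan costs $5.10.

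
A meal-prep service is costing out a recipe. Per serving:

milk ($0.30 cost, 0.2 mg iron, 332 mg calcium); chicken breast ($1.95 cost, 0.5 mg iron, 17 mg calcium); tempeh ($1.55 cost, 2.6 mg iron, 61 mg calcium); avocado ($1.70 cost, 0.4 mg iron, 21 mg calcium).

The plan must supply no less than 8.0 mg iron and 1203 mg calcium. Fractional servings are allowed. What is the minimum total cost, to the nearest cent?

$5.33

The cheapest plan sits at a corner of the feasible region — with two constraints it uses at most two foods.
milk only: max(8.0/0.2, 1203/332) = 40 servings → $12.00.
chicken breast only: max(8.0/0.5, 1203/17) = 70.76 servings → $137.99.
tempeh only: max(8.0/2.6, 1203/61) = 19.72 servings → $30.57.
avocado only: max(8.0/0.4, 1203/21) = 57.29 servings → $97.39.
milk + chicken breast with both tight: 2.863 servings and 14.85 servings → $29.83.
milk + tempeh with both tight: 3.102 servings and 2.838 servings → $5.33.
milk + avocado with both tight: 2.435 servings and 18.78 servings → $32.66.
chicken breast + tempeh: the both-tight solution has a negative serving — not a feasible corner.
chicken breast + avocado: intersection lies outside the first quadrant.
tempeh + avocado with both targets exact would need a negative amount; discard.
Cheapest feasible corner: $5.33.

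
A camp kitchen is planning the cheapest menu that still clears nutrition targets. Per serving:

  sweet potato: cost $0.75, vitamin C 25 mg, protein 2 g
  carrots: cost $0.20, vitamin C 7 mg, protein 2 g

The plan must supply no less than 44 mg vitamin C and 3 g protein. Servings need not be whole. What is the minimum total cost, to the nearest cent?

$1.26

This is a tiny linear program; its minimum lies at a vertex of the feasible set. List the vertices and price them.
sweet potato only: max(44/25, 3/2) = 1.76 servings → $1.32.
carrots only: max(44/7, 3/2) = 6.286 servings → $1.26.
sweet potato + carrots: the both-tight solution has a negative serving — not a feasible corner.
Cheapest feasible corner: $1.26.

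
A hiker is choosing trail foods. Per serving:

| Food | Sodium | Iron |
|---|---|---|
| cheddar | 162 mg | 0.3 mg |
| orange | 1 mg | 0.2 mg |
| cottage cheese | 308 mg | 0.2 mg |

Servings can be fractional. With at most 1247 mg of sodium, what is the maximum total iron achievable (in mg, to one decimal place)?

Iron per mg sodium: orange 0.2, cheddar 0.001852, cottage cheese 0.0006494.
With no serving limits, spend the whole sodium allowance on orange: 1247 mg / 1 mg × 0.2 mg = 249.4 mg.

249.4 mg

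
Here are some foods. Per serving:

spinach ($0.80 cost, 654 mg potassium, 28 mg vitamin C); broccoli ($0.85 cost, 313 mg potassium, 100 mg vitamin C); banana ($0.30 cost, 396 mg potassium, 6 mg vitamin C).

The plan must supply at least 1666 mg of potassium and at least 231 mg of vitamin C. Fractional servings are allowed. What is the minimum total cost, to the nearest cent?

$2.59

With two linear requirements the optimum uses one or two foods; enumerate the corners.
spinach only: max(1666/654, 231/28) = 8.25 servings → $6.60.
broccoli only: max(1666/313, 231/100) = 5.323 servings → $4.52.
banana only: max(1666/396, 231/6) = 38.5 servings → $11.55.
spinach + broccoli with both tight: 1.665 servings and 1.844 servings → $2.90.
spinach + banana: intersection lies outside the first quadrant.
broccoli + banana with both tight: 2.16 servings and 2.5 servings → $2.59.
The minimum over all feasible corners is $2.59.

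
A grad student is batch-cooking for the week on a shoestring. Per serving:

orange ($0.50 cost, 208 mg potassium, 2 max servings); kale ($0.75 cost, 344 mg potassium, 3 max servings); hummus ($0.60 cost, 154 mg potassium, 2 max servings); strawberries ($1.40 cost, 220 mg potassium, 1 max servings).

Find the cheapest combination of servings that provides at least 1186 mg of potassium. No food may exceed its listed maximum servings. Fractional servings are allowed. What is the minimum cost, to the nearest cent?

Cost per mg of potassium: kale $0.0022, orange $0.0024, hummus $0.0039, strawberries $0.0064.
Take 3 servings of kale: +1032.0 mg potassium for $2.25 (total $2.25, still need 154.0 mg).
Take 0.7404 servings of orange: +154.0 mg potassium for $0.37 (total $2.62, still need 0.0 mg).
Greedy by cheapest-per-mg is optimal for a single linear constraint, so the minimum cost is $2.62.

$2.62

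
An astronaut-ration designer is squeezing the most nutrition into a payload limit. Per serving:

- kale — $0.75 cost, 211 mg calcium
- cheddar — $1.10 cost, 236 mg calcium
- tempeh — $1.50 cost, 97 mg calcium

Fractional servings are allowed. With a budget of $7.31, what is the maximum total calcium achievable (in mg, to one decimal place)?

Calcium per dollar: kale 281.3, cheddar 214.5, tempeh 64.67.
With no serving limits, spend the whole cost allowance on kale: $7.31 / $0.75 × 211 mg = 2056.5 mg.

2056.5 mg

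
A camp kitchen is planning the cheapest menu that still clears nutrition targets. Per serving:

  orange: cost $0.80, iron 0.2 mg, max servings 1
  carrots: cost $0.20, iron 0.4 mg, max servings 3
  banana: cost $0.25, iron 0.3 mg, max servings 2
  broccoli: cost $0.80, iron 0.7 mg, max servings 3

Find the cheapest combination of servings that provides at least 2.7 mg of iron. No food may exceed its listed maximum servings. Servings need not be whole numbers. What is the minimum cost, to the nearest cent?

$2.13

Cost per mg of iron: carrots $0.5000, banana $0.8333, broccoli $1.1429, orange $4.0000.
Take 3 servings of carrots: +1.2 mg iron for $0.60 (total $0.60, still need 1.5 mg).
Take 2 servings of banana: +0.6 mg iron for $0.50 (total $1.10, still need 0.9 mg).
Take 1.286 servings of broccoli: +0.9 mg iron for $1.03 (total $2.13, still need 0.0 mg).
Greedy by cheapest-per-mg is optimal for a single linear constraint, so the minimum cost is $2.13.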